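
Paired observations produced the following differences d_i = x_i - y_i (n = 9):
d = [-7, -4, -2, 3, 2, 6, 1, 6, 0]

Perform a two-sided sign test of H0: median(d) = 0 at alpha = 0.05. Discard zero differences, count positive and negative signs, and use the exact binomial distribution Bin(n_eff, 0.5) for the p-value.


Step 1: Discard zero differences. Original n = 9; n_eff = number of nonzero differences = 8.
Nonzero differences (with sign): -7, -4, -2, +3, +2, +6, +1, +6
Step 2: Count signs: positive = 5, negative = 3.
Step 3: Under H0: P(positive) = 0.5, so the number of positives S ~ Bin(8, 0.5).
Step 4: Two-sided exact p-value = sum of Bin(8,0.5) probabilities at or below the observed probability = 0.726562.
Step 5: alpha = 0.05. fail to reject H0.

n_eff = 8, pos = 5, neg = 3, p = 0.726562, fail to reject H0.


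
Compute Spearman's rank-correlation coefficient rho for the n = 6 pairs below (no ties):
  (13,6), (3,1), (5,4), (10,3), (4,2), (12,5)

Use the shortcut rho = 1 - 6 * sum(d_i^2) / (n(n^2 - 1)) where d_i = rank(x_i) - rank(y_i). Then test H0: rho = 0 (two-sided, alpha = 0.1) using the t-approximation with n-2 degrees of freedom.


Step 1: Rank x and y separately (midranks; no ties here).
rank(x): 13->6, 3->1, 5->3, 10->4, 4->2, 12->5
rank(y): 6->6, 1->1, 4->4, 3->3, 2->2, 5->5
Step 2: d_i = R_x(i) - R_y(i); compute d_i^2.
  (6-6)^2=0, (1-1)^2=0, (3-4)^2=1, (4-3)^2=1, (2-2)^2=0, (5-5)^2=0
sum(d^2) = 2.
Step 3: rho = 1 - 6*2 / (6*(6^2 - 1)) = 1 - 12/210 = 0.942857.
Step 4: Under H0, t = rho * sqrt((n-2)/(1-rho^2)) = 5.6595 ~ t(4).
Step 5: Two-sided p-value from the t-distribution with 4 df = 0.004805.
Step 6: alpha = 0.1. reject H0.

rho = 0.9429, p = 0.004805, reject H0 at alpha = 0.1.


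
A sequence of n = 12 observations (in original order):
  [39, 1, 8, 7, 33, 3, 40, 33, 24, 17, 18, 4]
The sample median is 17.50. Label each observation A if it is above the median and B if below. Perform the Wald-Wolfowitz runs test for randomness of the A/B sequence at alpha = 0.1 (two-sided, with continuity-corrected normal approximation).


Step 1: Compute median = 17.50; label A = above, B = below.
Labels in order: ABBBABAAABAB  (n_A = 6, n_B = 6)
Step 2: Count runs R = 8.
Step 3: Under H0 (random ordering), E[R] = 2*n_A*n_B/(n_A+n_B) + 1 = 2*6*6/12 + 1 = 7.0000.
        Var[R] = 2*n_A*n_B*(2*n_A*n_B - n_A - n_B) / ((n_A+n_B)^2 * (n_A+n_B-1)) = 4320/1584 = 2.7273.
        SD[R] = 1.6514.
Step 4: Continuity-corrected z = (R - 0.5 - E[R]) / SD[R] = (8 - 0.5 - 7.0000) / 1.6514 = 0.3028.
Step 5: Two-sided p-value via normal approximation = 2*(1 - Phi(|z|)) = 0.762069.
Step 6: alpha = 0.1. fail to reject H0.

R = 8, z = 0.3028, p = 0.762069, fail to reject H0.


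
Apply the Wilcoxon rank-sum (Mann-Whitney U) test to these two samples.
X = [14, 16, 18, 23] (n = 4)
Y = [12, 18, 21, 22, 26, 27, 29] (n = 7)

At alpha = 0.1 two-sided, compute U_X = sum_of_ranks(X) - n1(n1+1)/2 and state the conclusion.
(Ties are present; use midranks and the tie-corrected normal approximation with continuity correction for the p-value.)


Step 1: Combine and sort all 11 observations; assign midranks.
sorted (value, group): (12,Y), (14,X), (16,X), (18,X), (18,Y), (21,Y), (22,Y), (23,X), (26,Y), (27,Y), (29,Y)
ranks: 12->1, 14->2, 16->3, 18->4.5, 18->4.5, 21->6, 22->7, 23->8, 26->9, 27->10, 29->11
Step 2: Rank sum for X: R1 = 2 + 3 + 4.5 + 8 = 17.5.
Step 3: U_X = R1 - n1(n1+1)/2 = 17.5 - 4*5/2 = 17.5 - 10 = 7.5.
       U_Y = n1*n2 - U_X = 28 - 7.5 = 20.5.
Step 4: Ties are present, so use the tie-corrected normal approximation (with continuity correction) for the p-value.
Step 5: p-value = 0.255756; compare to alpha = 0.1. fail to reject H0.

U_X = 7.5, p = 0.255756, fail to reject H0 at alpha = 0.1.


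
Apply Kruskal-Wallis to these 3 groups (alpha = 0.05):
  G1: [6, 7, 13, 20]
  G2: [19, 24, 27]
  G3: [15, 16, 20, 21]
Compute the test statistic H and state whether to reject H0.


Step 1: Combine all N = 11 observations and assign midranks.
sorted (value, group, rank): (6,G1,1), (7,G1,2), (13,G1,3), (15,G3,4), (16,G3,5), (19,G2,6), (20,G1,7.5), (20,G3,7.5), (21,G3,9), (24,G2,10), (27,G2,11)
Step 2: Sum ranks within each group.
R_1 = 13.5 (n_1 = 4)
R_2 = 27 (n_2 = 3)
R_3 = 25.5 (n_3 = 4)
Step 3: H = 12/(N(N+1)) * sum(R_i^2/n_i) - 3(N+1)
     = 12/(11*12) * (13.5^2/4 + 27^2/3 + 25.5^2/4) - 3*12
     = 0.090909 * 451.125 - 36
     = 5.011364.
Step 4: Ties present; correction factor C = 1 - 6/(11^3 - 11) = 0.995455. Corrected H = 5.011364 / 0.995455 = 5.034247.
Step 5: Under H0, H ~ chi^2(2); p-value = 0.080691.
Step 6: alpha = 0.05. fail to reject H0.

H = 5.0342, df = 2, p = 0.080691, fail to reject H0.


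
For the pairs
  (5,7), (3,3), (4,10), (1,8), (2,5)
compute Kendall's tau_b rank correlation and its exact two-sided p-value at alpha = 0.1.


Step 1: Enumerate the 10 unordered pairs (i,j) with i<j and classify each by sign(x_j-x_i) * sign(y_j-y_i).
  (1,2):dx=-2,dy=-4->C; (1,3):dx=-1,dy=+3->D; (1,4):dx=-4,dy=+1->D; (1,5):dx=-3,dy=-2->C
  (2,3):dx=+1,dy=+7->C; (2,4):dx=-2,dy=+5->D; (2,5):dx=-1,dy=+2->D; (3,4):dx=-3,dy=-2->C
  (3,5):dx=-2,dy=-5->C; (4,5):dx=+1,dy=-3->D
Step 2: C = 5, D = 5, total pairs = 10.
Step 3: tau = (C - D)/(n(n-1)/2) = (5 - 5)/10 = 0.000000.
Step 4: Exact two-sided p-value (enumerate n! = 120 permutations of y under H0): p = 1.000000.
Step 5: alpha = 0.1. fail to reject H0.

tau_b = 0.0000 (C=5, D=5), p = 1.000000, fail to reject H0.


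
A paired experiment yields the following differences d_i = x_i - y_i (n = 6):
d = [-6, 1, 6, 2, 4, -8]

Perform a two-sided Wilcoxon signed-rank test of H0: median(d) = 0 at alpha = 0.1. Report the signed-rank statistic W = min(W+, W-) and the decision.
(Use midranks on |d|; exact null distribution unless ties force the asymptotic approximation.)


Step 1: Drop any zero differences (none here) and take |d_i|.
|d| = [6, 1, 6, 2, 4, 8]
Step 2: Midrank |d_i| (ties get averaged ranks).
ranks: |6|->4.5, |1|->1, |6|->4.5, |2|->2, |4|->3, |8|->6
Step 3: Attach original signs; sum ranks with positive sign and with negative sign.
W+ = 1 + 4.5 + 2 + 3 = 10.5
W- = 4.5 + 6 = 10.5
(Check: W+ + W- = 21 should equal n(n+1)/2 = 21.)
Step 4: Test statistic W = min(W+, W-) = 10.5.
Step 5: Ties in |d|, so use the tie-corrected normal approximation.
        E[W] = n(n+1)/4 = 6*7/4 = 10.5.
        Tie groups: |d|=6 (t=2); sum(t^3 - t) = 6.
        Var[W] = n(n+1)(2n+1)/24 - sum(t^3-t)/48 = 546/24 - 6/48 = 22.625.
        z = (W - E[W]) / sqrt(Var[W]) = (10.5 - 10.5) / 4.7566 = 0.0000.
        Two-sided p = 2*Phi(z) = 1.000000.
Step 6: alpha = 0.1. fail to reject H0.

W+ = 10.5, W- = 10.5, W = min = 10.5, p = 1.000000, fail to reject H0.


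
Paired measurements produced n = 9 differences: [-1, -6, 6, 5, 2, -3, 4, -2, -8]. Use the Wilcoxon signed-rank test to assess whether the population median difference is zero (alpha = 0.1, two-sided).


Step 1: Drop any zero differences (none here) and take |d_i|.
|d| = [1, 6, 6, 5, 2, 3, 4, 2, 8]
Step 2: Midrank |d_i| (ties get averaged ranks).
ranks: |1|->1, |6|->7.5, |6|->7.5, |5|->6, |2|->2.5, |3|->4, |4|->5, |2|->2.5, |8|->9
Step 3: Attach original signs; sum ranks with positive sign and with negative sign.
W+ = 7.5 + 6 + 2.5 + 5 = 21
W- = 1 + 7.5 + 4 + 2.5 + 9 = 24
(Check: W+ + W- = 45 should equal n(n+1)/2 = 45.)
Step 4: Test statistic W = min(W+, W-) = 21.
Step 5: Ties in |d|, so use the tie-corrected normal approximation.
        E[W] = n(n+1)/4 = 9*10/4 = 22.5.
        Tie groups: |d|=2 (t=2), |d|=6 (t=2); sum(t^3 - t) = 12.
        Var[W] = n(n+1)(2n+1)/24 - sum(t^3-t)/48 = 1710/24 - 12/48 = 71.
        z = (W - E[W]) / sqrt(Var[W]) = (21 - 22.5) / 8.4261 = -0.1780.
        Two-sided p = 2*Phi(z) = 0.858709.
Step 6: alpha = 0.1. fail to reject H0.

W+ = 21, W- = 24, W = min = 21, p = 0.858709, fail to reject H0.


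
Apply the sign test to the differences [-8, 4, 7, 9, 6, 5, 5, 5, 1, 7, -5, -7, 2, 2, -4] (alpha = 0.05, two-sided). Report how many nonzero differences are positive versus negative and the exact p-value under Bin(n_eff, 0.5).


Step 1: Discard zero differences. Original n = 15; n_eff = number of nonzero differences = 15.
Nonzero differences (with sign): -8, +4, +7, +9, +6, +5, +5, +5, +1, +7, -5, -7, +2, +2, -4
Step 2: Count signs: positive = 11, negative = 4.
Step 3: Under H0: P(positive) = 0.5, so the number of positives S ~ Bin(15, 0.5).
Step 4: Two-sided exact p-value = sum of Bin(15,0.5) probabilities at or below the observed probability = 0.118469.
Step 5: alpha = 0.05. fail to reject H0.

n_eff = 15, pos = 11, neg = 4, p = 0.118469, fail to reject H0.


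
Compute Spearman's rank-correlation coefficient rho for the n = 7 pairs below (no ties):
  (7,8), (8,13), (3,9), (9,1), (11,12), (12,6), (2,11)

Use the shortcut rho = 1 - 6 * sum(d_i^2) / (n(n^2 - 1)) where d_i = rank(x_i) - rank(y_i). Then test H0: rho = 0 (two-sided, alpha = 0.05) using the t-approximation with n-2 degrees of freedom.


Step 1: Rank x and y separately (midranks; no ties here).
rank(x): 7->3, 8->4, 3->2, 9->5, 11->6, 12->7, 2->1
rank(y): 8->3, 13->7, 9->4, 1->1, 12->6, 6->2, 11->5
Step 2: d_i = R_x(i) - R_y(i); compute d_i^2.
  (3-3)^2=0, (4-7)^2=9, (2-4)^2=4, (5-1)^2=16, (6-6)^2=0, (7-2)^2=25, (1-5)^2=16
sum(d^2) = 70.
Step 3: rho = 1 - 6*70 / (7*(7^2 - 1)) = 1 - 420/336 = -0.250000.
Step 4: Under H0, t = rho * sqrt((n-2)/(1-rho^2)) = -0.5774 ~ t(5).
Step 5: Two-sided p-value from the t-distribution with 5 df = 0.588724.
Step 6: alpha = 0.05. fail to reject H0.

rho = -0.2500, p = 0.588724, fail to reject H0 at alpha = 0.05.


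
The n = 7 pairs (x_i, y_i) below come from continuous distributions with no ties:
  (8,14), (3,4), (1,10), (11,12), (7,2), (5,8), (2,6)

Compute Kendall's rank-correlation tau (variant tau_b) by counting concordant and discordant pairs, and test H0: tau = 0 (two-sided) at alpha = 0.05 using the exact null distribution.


Step 1: Enumerate the 21 unordered pairs (i,j) with i<j and classify each by sign(x_j-x_i) * sign(y_j-y_i).
  (1,2):dx=-5,dy=-10->C; (1,3):dx=-7,dy=-4->C; (1,4):dx=+3,dy=-2->D; (1,5):dx=-1,dy=-12->C
  (1,6):dx=-3,dy=-6->C; (1,7):dx=-6,dy=-8->C; (2,3):dx=-2,dy=+6->D; (2,4):dx=+8,dy=+8->C
  (2,5):dx=+4,dy=-2->D; (2,6):dx=+2,dy=+4->C; (2,7):dx=-1,dy=+2->D; (3,4):dx=+10,dy=+2->C
  (3,5):dx=+6,dy=-8->D; (3,6):dx=+4,dy=-2->D; (3,7):dx=+1,dy=-4->D; (4,5):dx=-4,dy=-10->C
  (4,6):dx=-6,dy=-4->C; (4,7):dx=-9,dy=-6->C; (5,6):dx=-2,dy=+6->D; (5,7):dx=-5,dy=+4->D
  (6,7):dx=-3,dy=-2->C
Step 2: C = 12, D = 9, total pairs = 21.
Step 3: tau = (C - D)/(n(n-1)/2) = (12 - 9)/21 = 0.142857.
Step 4: Exact two-sided p-value (enumerate n! = 5040 permutations of y under H0): p = 0.772619.
Step 5: alpha = 0.05. fail to reject H0.

tau_b = 0.1429 (C=12, D=9), p = 0.772619, fail to reject H0.


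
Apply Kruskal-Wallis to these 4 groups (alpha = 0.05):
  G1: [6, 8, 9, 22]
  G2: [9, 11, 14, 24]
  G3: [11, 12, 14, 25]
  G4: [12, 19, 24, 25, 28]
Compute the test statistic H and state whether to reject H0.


Step 1: Combine all N = 17 observations and assign midranks.
sorted (value, group, rank): (6,G1,1), (8,G1,2), (9,G1,3.5), (9,G2,3.5), (11,G2,5.5), (11,G3,5.5), (12,G3,7.5), (12,G4,7.5), (14,G2,9.5), (14,G3,9.5), (19,G4,11), (22,G1,12), (24,G2,13.5), (24,G4,13.5), (25,G3,15.5), (25,G4,15.5), (28,G4,17)
Step 2: Sum ranks within each group.
R_1 = 18.5 (n_1 = 4)
R_2 = 32 (n_2 = 4)
R_3 = 38 (n_3 = 4)
R_4 = 64.5 (n_4 = 5)
Step 3: H = 12/(N(N+1)) * sum(R_i^2/n_i) - 3(N+1)
     = 12/(17*18) * (18.5^2/4 + 32^2/4 + 38^2/4 + 64.5^2/5) - 3*18
     = 0.039216 * 1534.61 - 54
     = 6.180882.
Step 4: Ties present; correction factor C = 1 - 36/(17^3 - 17) = 0.992647. Corrected H = 6.180882 / 0.992647 = 6.226667.
Step 5: Under H0, H ~ chi^2(3); p-value = 0.101088.
Step 6: alpha = 0.05. fail to reject H0.

H = 6.2267, df = 3, p = 0.101088, fail to reject H0.


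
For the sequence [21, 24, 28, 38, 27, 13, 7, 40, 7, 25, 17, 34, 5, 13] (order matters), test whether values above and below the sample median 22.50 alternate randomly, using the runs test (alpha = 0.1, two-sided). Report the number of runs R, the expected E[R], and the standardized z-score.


Step 1: Compute median = 22.50; label A = above, B = below.
Labels in order: BAAAABBABABABB  (n_A = 7, n_B = 7)
Step 2: Count runs R = 9.
Step 3: Under H0 (random ordering), E[R] = 2*n_A*n_B/(n_A+n_B) + 1 = 2*7*7/14 + 1 = 8.0000.
        Var[R] = 2*n_A*n_B*(2*n_A*n_B - n_A - n_B) / ((n_A+n_B)^2 * (n_A+n_B-1)) = 8232/2548 = 3.2308.
        SD[R] = 1.7974.
Step 4: Continuity-corrected z = (R - 0.5 - E[R]) / SD[R] = (9 - 0.5 - 8.0000) / 1.7974 = 0.2782.
Step 5: Two-sided p-value via normal approximation = 2*(1 - Phi(|z|)) = 0.780879.
Step 6: alpha = 0.1. fail to reject H0.

R = 9, z = 0.2782, p = 0.780879, fail to reject H0.


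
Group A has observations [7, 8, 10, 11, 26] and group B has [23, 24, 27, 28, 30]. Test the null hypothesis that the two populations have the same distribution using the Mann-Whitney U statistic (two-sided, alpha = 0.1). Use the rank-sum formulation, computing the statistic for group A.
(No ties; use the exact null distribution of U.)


Step 1: Combine and sort all 10 observations; assign midranks.
sorted (value, group): (7,X), (8,X), (10,X), (11,X), (23,Y), (24,Y), (26,X), (27,Y), (28,Y), (30,Y)
ranks: 7->1, 8->2, 10->3, 11->4, 23->5, 24->6, 26->7, 27->8, 28->9, 30->10
Step 2: Rank sum for X: R1 = 1 + 2 + 3 + 4 + 7 = 17.
Step 3: U_X = R1 - n1(n1+1)/2 = 17 - 5*6/2 = 17 - 15 = 2.
       U_Y = n1*n2 - U_X = 25 - 2 = 23.
Step 4: No ties, so the exact null distribution of U (based on enumerating the C(10,5) = 252 equally likely rank assignments) gives the two-sided p-value.
Step 5: p-value = 0.031746; compare to alpha = 0.1. reject H0.

U_X = 2, p = 0.031746, reject H0 at alpha = 0.1.


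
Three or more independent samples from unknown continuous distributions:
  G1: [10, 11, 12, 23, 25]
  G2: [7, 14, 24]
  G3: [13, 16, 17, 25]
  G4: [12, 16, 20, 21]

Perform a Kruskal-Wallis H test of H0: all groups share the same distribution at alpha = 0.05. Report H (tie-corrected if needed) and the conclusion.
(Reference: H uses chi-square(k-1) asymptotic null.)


Step 1: Combine all N = 16 observations and assign midranks.
sorted (value, group, rank): (7,G2,1), (10,G1,2), (11,G1,3), (12,G1,4.5), (12,G4,4.5), (13,G3,6), (14,G2,7), (16,G3,8.5), (16,G4,8.5), (17,G3,10), (20,G4,11), (21,G4,12), (23,G1,13), (24,G2,14), (25,G1,15.5), (25,G3,15.5)
Step 2: Sum ranks within each group.
R_1 = 38 (n_1 = 5)
R_2 = 22 (n_2 = 3)
R_3 = 40 (n_3 = 4)
R_4 = 36 (n_4 = 4)
Step 3: H = 12/(N(N+1)) * sum(R_i^2/n_i) - 3(N+1)
     = 12/(16*17) * (38^2/5 + 22^2/3 + 40^2/4 + 36^2/4) - 3*17
     = 0.044118 * 1174.13 - 51
     = 0.800000.
Step 4: Ties present; correction factor C = 1 - 18/(16^3 - 16) = 0.995588. Corrected H = 0.800000 / 0.995588 = 0.803545.
Step 5: Under H0, H ~ chi^2(3); p-value = 0.848619.
Step 6: alpha = 0.05. fail to reject H0.

H = 0.8035, df = 3, p = 0.848619, fail to reject H0.


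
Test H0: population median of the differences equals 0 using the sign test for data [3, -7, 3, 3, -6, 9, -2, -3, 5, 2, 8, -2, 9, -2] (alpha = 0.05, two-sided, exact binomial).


Step 1: Discard zero differences. Original n = 14; n_eff = number of nonzero differences = 14.
Nonzero differences (with sign): +3, -7, +3, +3, -6, +9, -2, -3, +5, +2, +8, -2, +9, -2
Step 2: Count signs: positive = 8, negative = 6.
Step 3: Under H0: P(positive) = 0.5, so the number of positives S ~ Bin(14, 0.5).
Step 4: Two-sided exact p-value = sum of Bin(14,0.5) probabilities at or below the observed probability = 0.790527.
Step 5: alpha = 0.05. fail to reject H0.

n_eff = 14, pos = 8, neg = 6, p = 0.790527, fail to reject H0.


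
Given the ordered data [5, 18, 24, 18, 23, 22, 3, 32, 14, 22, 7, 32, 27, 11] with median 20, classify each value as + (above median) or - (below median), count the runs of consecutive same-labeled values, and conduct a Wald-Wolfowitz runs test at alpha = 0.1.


Step 1: Compute median = 20; label A = above, B = below.
Labels in order: BBABAABABABAAB  (n_A = 7, n_B = 7)
Step 2: Count runs R = 11.
Step 3: Under H0 (random ordering), E[R] = 2*n_A*n_B/(n_A+n_B) + 1 = 2*7*7/14 + 1 = 8.0000.
        Var[R] = 2*n_A*n_B*(2*n_A*n_B - n_A - n_B) / ((n_A+n_B)^2 * (n_A+n_B-1)) = 8232/2548 = 3.2308.
        SD[R] = 1.7974.
Step 4: Continuity-corrected z = (R - 0.5 - E[R]) / SD[R] = (11 - 0.5 - 8.0000) / 1.7974 = 1.3909.
Step 5: Two-sided p-value via normal approximation = 2*(1 - Phi(|z|)) = 0.164264.
Step 6: alpha = 0.1. fail to reject H0.

R = 11, z = 1.3909, p = 0.164264, fail to reject H0.


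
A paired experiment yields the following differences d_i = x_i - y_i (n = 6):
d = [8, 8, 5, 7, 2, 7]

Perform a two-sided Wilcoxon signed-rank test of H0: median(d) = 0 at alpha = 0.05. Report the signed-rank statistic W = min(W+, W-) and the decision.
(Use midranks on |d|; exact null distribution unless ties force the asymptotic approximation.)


Step 1: Drop any zero differences (none here) and take |d_i|.
|d| = [8, 8, 5, 7, 2, 7]
Step 2: Midrank |d_i| (ties get averaged ranks).
ranks: |8|->5.5, |8|->5.5, |5|->2, |7|->3.5, |2|->1, |7|->3.5
Step 3: Attach original signs; sum ranks with positive sign and with negative sign.
W+ = 5.5 + 5.5 + 2 + 3.5 + 1 + 3.5 = 21
W- = 0 = 0
(Check: W+ + W- = 21 should equal n(n+1)/2 = 21.)
Step 4: Test statistic W = min(W+, W-) = 0.
Step 5: Ties in |d|, so use the tie-corrected normal approximation.
        E[W] = n(n+1)/4 = 6*7/4 = 10.5.
        Tie groups: |d|=7 (t=2), |d|=8 (t=2); sum(t^3 - t) = 12.
        Var[W] = n(n+1)(2n+1)/24 - sum(t^3-t)/48 = 546/24 - 12/48 = 22.5.
        z = (W - E[W]) / sqrt(Var[W]) = (0 - 10.5) / 4.7434 = -2.2136.
        Two-sided p = 2*Phi(z) = 0.026857.
Step 6: alpha = 0.05. reject H0.

W+ = 21, W- = 0, W = min = 0, p = 0.026857, reject H0.


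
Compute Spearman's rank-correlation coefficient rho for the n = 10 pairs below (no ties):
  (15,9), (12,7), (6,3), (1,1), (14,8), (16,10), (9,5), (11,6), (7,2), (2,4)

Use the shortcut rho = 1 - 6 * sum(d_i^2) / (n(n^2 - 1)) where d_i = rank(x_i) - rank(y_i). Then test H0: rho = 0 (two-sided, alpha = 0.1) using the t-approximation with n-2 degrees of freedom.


Step 1: Rank x and y separately (midranks; no ties here).
rank(x): 15->9, 12->7, 6->3, 1->1, 14->8, 16->10, 9->5, 11->6, 7->4, 2->2
rank(y): 9->9, 7->7, 3->3, 1->1, 8->8, 10->10, 5->5, 6->6, 2->2, 4->4
Step 2: d_i = R_x(i) - R_y(i); compute d_i^2.
  (9-9)^2=0, (7-7)^2=0, (3-3)^2=0, (1-1)^2=0, (8-8)^2=0, (10-10)^2=0, (5-5)^2=0, (6-6)^2=0, (4-2)^2=4, (2-4)^2=4
sum(d^2) = 8.
Step 3: rho = 1 - 6*8 / (10*(10^2 - 1)) = 1 - 48/990 = 0.951515.
Step 4: Under H0, t = rho * sqrt((n-2)/(1-rho^2)) = 8.7493 ~ t(8).
Step 5: Two-sided p-value from the t-distribution with 8 df = 0.000023.
Step 6: alpha = 0.1. reject H0.

rho = 0.9515, p = 0.000023, reject H0 at alpha = 0.1.


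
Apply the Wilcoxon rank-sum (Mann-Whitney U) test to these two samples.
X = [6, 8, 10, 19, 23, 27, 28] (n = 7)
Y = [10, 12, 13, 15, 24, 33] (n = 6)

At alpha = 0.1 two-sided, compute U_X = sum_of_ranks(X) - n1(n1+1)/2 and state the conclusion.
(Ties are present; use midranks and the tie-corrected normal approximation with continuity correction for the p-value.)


Step 1: Combine and sort all 13 observations; assign midranks.
sorted (value, group): (6,X), (8,X), (10,X), (10,Y), (12,Y), (13,Y), (15,Y), (19,X), (23,X), (24,Y), (27,X), (28,X), (33,Y)
ranks: 6->1, 8->2, 10->3.5, 10->3.5, 12->5, 13->6, 15->7, 19->8, 23->9, 24->10, 27->11, 28->12, 33->13
Step 2: Rank sum for X: R1 = 1 + 2 + 3.5 + 8 + 9 + 11 + 12 = 46.5.
Step 3: U_X = R1 - n1(n1+1)/2 = 46.5 - 7*8/2 = 46.5 - 28 = 18.5.
       U_Y = n1*n2 - U_X = 42 - 18.5 = 23.5.
Step 4: Ties are present, so use the tie-corrected normal approximation (with continuity correction) for the p-value.
Step 5: p-value = 0.774796; compare to alpha = 0.1. fail to reject H0.

U_X = 18.5, p = 0.774796, fail to reject H0 at alpha = 0.1.


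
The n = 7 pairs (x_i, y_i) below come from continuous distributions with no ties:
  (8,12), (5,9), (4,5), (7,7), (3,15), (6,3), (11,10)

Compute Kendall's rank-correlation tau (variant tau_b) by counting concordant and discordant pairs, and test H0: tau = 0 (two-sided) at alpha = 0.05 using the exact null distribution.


Step 1: Enumerate the 21 unordered pairs (i,j) with i<j and classify each by sign(x_j-x_i) * sign(y_j-y_i).
  (1,2):dx=-3,dy=-3->C; (1,3):dx=-4,dy=-7->C; (1,4):dx=-1,dy=-5->C; (1,5):dx=-5,dy=+3->D
  (1,6):dx=-2,dy=-9->C; (1,7):dx=+3,dy=-2->D; (2,3):dx=-1,dy=-4->C; (2,4):dx=+2,dy=-2->D
  (2,5):dx=-2,dy=+6->D; (2,6):dx=+1,dy=-6->D; (2,7):dx=+6,dy=+1->C; (3,4):dx=+3,dy=+2->C
  (3,5):dx=-1,dy=+10->D; (3,6):dx=+2,dy=-2->D; (3,7):dx=+7,dy=+5->C; (4,5):dx=-4,dy=+8->D
  (4,6):dx=-1,dy=-4->C; (4,7):dx=+4,dy=+3->C; (5,6):dx=+3,dy=-12->D; (5,7):dx=+8,dy=-5->D
  (6,7):dx=+5,dy=+7->C
Step 2: C = 11, D = 10, total pairs = 21.
Step 3: tau = (C - D)/(n(n-1)/2) = (11 - 10)/21 = 0.047619.
Step 4: Exact two-sided p-value (enumerate n! = 5040 permutations of y under H0): p = 1.000000.
Step 5: alpha = 0.05. fail to reject H0.

tau_b = 0.0476 (C=11, D=10), p = 1.000000, fail to reject H0.


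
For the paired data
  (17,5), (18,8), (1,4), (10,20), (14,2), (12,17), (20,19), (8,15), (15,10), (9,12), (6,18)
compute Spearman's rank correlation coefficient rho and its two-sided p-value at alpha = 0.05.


Step 1: Rank x and y separately (midranks; no ties here).
rank(x): 17->9, 18->10, 1->1, 10->5, 14->7, 12->6, 20->11, 8->3, 15->8, 9->4, 6->2
rank(y): 5->3, 8->4, 4->2, 20->11, 2->1, 17->8, 19->10, 15->7, 10->5, 12->6, 18->9
Step 2: d_i = R_x(i) - R_y(i); compute d_i^2.
  (9-3)^2=36, (10-4)^2=36, (1-2)^2=1, (5-11)^2=36, (7-1)^2=36, (6-8)^2=4, (11-10)^2=1, (3-7)^2=16, (8-5)^2=9, (4-6)^2=4, (2-9)^2=49
sum(d^2) = 228.
Step 3: rho = 1 - 6*228 / (11*(11^2 - 1)) = 1 - 1368/1320 = -0.036364.
Step 4: Under H0, t = rho * sqrt((n-2)/(1-rho^2)) = -0.1092 ~ t(9).
Step 5: Two-sided p-value from the t-distribution with 9 df = 0.915468.
Step 6: alpha = 0.05. fail to reject H0.

rho = -0.0364, p = 0.915468, fail to reject H0 at alpha = 0.05.


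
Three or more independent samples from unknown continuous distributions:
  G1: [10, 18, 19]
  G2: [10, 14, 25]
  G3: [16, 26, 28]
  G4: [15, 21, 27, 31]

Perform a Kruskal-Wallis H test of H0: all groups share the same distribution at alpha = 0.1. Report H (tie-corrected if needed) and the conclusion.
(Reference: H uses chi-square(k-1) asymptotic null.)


Step 1: Combine all N = 13 observations and assign midranks.
sorted (value, group, rank): (10,G1,1.5), (10,G2,1.5), (14,G2,3), (15,G4,4), (16,G3,5), (18,G1,6), (19,G1,7), (21,G4,8), (25,G2,9), (26,G3,10), (27,G4,11), (28,G3,12), (31,G4,13)
Step 2: Sum ranks within each group.
R_1 = 14.5 (n_1 = 3)
R_2 = 13.5 (n_2 = 3)
R_3 = 27 (n_3 = 3)
R_4 = 36 (n_4 = 4)
Step 3: H = 12/(N(N+1)) * sum(R_i^2/n_i) - 3(N+1)
     = 12/(13*14) * (14.5^2/3 + 13.5^2/3 + 27^2/3 + 36^2/4) - 3*14
     = 0.065934 * 697.833 - 42
     = 4.010989.
Step 4: Ties present; correction factor C = 1 - 6/(13^3 - 13) = 0.997253. Corrected H = 4.010989 / 0.997253 = 4.022039.
Step 5: Under H0, H ~ chi^2(3); p-value = 0.259094.
Step 6: alpha = 0.1. fail to reject H0.

H = 4.0220, df = 3, p = 0.259094, fail to reject H0.


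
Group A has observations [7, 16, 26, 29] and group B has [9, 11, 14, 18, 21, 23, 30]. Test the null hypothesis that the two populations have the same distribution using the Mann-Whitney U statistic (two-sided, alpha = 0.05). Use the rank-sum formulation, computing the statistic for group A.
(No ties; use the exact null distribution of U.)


Step 1: Combine and sort all 11 observations; assign midranks.
sorted (value, group): (7,X), (9,Y), (11,Y), (14,Y), (16,X), (18,Y), (21,Y), (23,Y), (26,X), (29,X), (30,Y)
ranks: 7->1, 9->2, 11->3, 14->4, 16->5, 18->6, 21->7, 23->8, 26->9, 29->10, 30->11
Step 2: Rank sum for X: R1 = 1 + 5 + 9 + 10 = 25.
Step 3: U_X = R1 - n1(n1+1)/2 = 25 - 4*5/2 = 25 - 10 = 15.
       U_Y = n1*n2 - U_X = 28 - 15 = 13.
Step 4: No ties, so the exact null distribution of U (based on enumerating the C(11,4) = 330 equally likely rank assignments) gives the two-sided p-value.
Step 5: p-value = 0.927273; compare to alpha = 0.05. fail to reject H0.

U_X = 15, p = 0.927273, fail to reject H0 at alpha = 0.05.


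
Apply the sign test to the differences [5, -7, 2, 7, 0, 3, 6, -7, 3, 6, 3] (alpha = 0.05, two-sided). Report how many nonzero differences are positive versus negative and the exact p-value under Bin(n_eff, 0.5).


Step 1: Discard zero differences. Original n = 11; n_eff = number of nonzero differences = 10.
Nonzero differences (with sign): +5, -7, +2, +7, +3, +6, -7, +3, +6, +3
Step 2: Count signs: positive = 8, negative = 2.
Step 3: Under H0: P(positive) = 0.5, so the number of positives S ~ Bin(10, 0.5).
Step 4: Two-sided exact p-value = sum of Bin(10,0.5) probabilities at or below the observed probability = 0.109375.
Step 5: alpha = 0.05. fail to reject H0.

n_eff = 10, pos = 8, neg = 2, p = 0.109375, fail to reject H0.


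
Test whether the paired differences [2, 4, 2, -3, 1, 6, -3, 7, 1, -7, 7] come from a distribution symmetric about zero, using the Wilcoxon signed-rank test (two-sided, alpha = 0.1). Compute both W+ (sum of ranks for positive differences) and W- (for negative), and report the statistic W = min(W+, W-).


Step 1: Drop any zero differences (none here) and take |d_i|.
|d| = [2, 4, 2, 3, 1, 6, 3, 7, 1, 7, 7]
Step 2: Midrank |d_i| (ties get averaged ranks).
ranks: |2|->3.5, |4|->7, |2|->3.5, |3|->5.5, |1|->1.5, |6|->8, |3|->5.5, |7|->10, |1|->1.5, |7|->10, |7|->10
Step 3: Attach original signs; sum ranks with positive sign and with negative sign.
W+ = 3.5 + 7 + 3.5 + 1.5 + 8 + 10 + 1.5 + 10 = 45
W- = 5.5 + 5.5 + 10 = 21
(Check: W+ + W- = 66 should equal n(n+1)/2 = 66.)
Step 4: Test statistic W = min(W+, W-) = 21.
Step 5: Ties in |d|, so use the tie-corrected normal approximation.
        E[W] = n(n+1)/4 = 11*12/4 = 33.
        Tie groups: |d|=1 (t=2), |d|=2 (t=2), |d|=3 (t=2), |d|=7 (t=3); sum(t^3 - t) = 42.
        Var[W] = n(n+1)(2n+1)/24 - sum(t^3-t)/48 = 3036/24 - 42/48 = 125.625.
        z = (W - E[W]) / sqrt(Var[W]) = (21 - 33) / 11.2083 = -1.0706.
        Two-sided p = 2*Phi(z) = 0.284332.
Step 6: alpha = 0.1. fail to reject H0.

W+ = 45, W- = 21, W = min = 21, p = 0.284332, fail to reject H0.


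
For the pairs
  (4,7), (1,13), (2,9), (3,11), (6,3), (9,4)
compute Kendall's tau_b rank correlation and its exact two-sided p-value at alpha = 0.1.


Step 1: Enumerate the 15 unordered pairs (i,j) with i<j and classify each by sign(x_j-x_i) * sign(y_j-y_i).
  (1,2):dx=-3,dy=+6->D; (1,3):dx=-2,dy=+2->D; (1,4):dx=-1,dy=+4->D; (1,5):dx=+2,dy=-4->D
  (1,6):dx=+5,dy=-3->D; (2,3):dx=+1,dy=-4->D; (2,4):dx=+2,dy=-2->D; (2,5):dx=+5,dy=-10->D
  (2,6):dx=+8,dy=-9->D; (3,4):dx=+1,dy=+2->C; (3,5):dx=+4,dy=-6->D; (3,6):dx=+7,dy=-5->D
  (4,5):dx=+3,dy=-8->D; (4,6):dx=+6,dy=-7->D; (5,6):dx=+3,dy=+1->C
Step 2: C = 2, D = 13, total pairs = 15.
Step 3: tau = (C - D)/(n(n-1)/2) = (2 - 13)/15 = -0.733333.
Step 4: Exact two-sided p-value (enumerate n! = 720 permutations of y under H0): p = 0.055556.
Step 5: alpha = 0.1. reject H0.

tau_b = -0.7333 (C=2, D=13), p = 0.055556, reject H0.


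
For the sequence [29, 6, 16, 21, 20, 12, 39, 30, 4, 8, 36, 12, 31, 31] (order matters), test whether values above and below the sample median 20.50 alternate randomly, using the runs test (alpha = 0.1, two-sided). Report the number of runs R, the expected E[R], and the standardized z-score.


Step 1: Compute median = 20.50; label A = above, B = below.
Labels in order: ABBABBAABBABAA  (n_A = 7, n_B = 7)
Step 2: Count runs R = 9.
Step 3: Under H0 (random ordering), E[R] = 2*n_A*n_B/(n_A+n_B) + 1 = 2*7*7/14 + 1 = 8.0000.
        Var[R] = 2*n_A*n_B*(2*n_A*n_B - n_A - n_B) / ((n_A+n_B)^2 * (n_A+n_B-1)) = 8232/2548 = 3.2308.
        SD[R] = 1.7974.
Step 4: Continuity-corrected z = (R - 0.5 - E[R]) / SD[R] = (9 - 0.5 - 8.0000) / 1.7974 = 0.2782.
Step 5: Two-sided p-value via normal approximation = 2*(1 - Phi(|z|)) = 0.780879.
Step 6: alpha = 0.1. fail to reject H0.

R = 9, z = 0.2782, p = 0.780879, fail to reject H0.


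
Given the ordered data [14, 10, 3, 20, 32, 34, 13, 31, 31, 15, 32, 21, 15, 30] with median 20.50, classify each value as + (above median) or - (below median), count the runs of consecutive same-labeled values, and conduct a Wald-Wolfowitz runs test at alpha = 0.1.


Step 1: Compute median = 20.50; label A = above, B = below.
Labels in order: BBBBAABAABAABA  (n_A = 7, n_B = 7)
Step 2: Count runs R = 8.
Step 3: Under H0 (random ordering), E[R] = 2*n_A*n_B/(n_A+n_B) + 1 = 2*7*7/14 + 1 = 8.0000.
        Var[R] = 2*n_A*n_B*(2*n_A*n_B - n_A - n_B) / ((n_A+n_B)^2 * (n_A+n_B-1)) = 8232/2548 = 3.2308.
        SD[R] = 1.7974.
Step 4: R = E[R], so z = 0 with no continuity correction.
Step 5: Two-sided p-value via normal approximation = 2*(1 - Phi(|z|)) = 1.000000.
Step 6: alpha = 0.1. fail to reject H0.

R = 8, z = 0.0000, p = 1.000000, fail to reject H0.


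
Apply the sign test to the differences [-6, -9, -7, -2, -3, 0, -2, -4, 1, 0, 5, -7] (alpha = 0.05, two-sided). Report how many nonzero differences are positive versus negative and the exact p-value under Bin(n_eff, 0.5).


Step 1: Discard zero differences. Original n = 12; n_eff = number of nonzero differences = 10.
Nonzero differences (with sign): -6, -9, -7, -2, -3, -2, -4, +1, +5, -7
Step 2: Count signs: positive = 2, negative = 8.
Step 3: Under H0: P(positive) = 0.5, so the number of positives S ~ Bin(10, 0.5).
Step 4: Two-sided exact p-value = sum of Bin(10,0.5) probabilities at or below the observed probability = 0.109375.
Step 5: alpha = 0.05. fail to reject H0.

n_eff = 10, pos = 2, neg = 8, p = 0.109375, fail to reject H0.


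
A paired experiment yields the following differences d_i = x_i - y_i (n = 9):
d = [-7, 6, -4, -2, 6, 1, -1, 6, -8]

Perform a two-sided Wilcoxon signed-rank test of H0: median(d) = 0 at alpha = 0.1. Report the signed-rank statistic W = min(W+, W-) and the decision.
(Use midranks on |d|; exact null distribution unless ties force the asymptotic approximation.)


Step 1: Drop any zero differences (none here) and take |d_i|.
|d| = [7, 6, 4, 2, 6, 1, 1, 6, 8]
Step 2: Midrank |d_i| (ties get averaged ranks).
ranks: |7|->8, |6|->6, |4|->4, |2|->3, |6|->6, |1|->1.5, |1|->1.5, |6|->6, |8|->9
Step 3: Attach original signs; sum ranks with positive sign and with negative sign.
W+ = 6 + 6 + 1.5 + 6 = 19.5
W- = 8 + 4 + 3 + 1.5 + 9 = 25.5
(Check: W+ + W- = 45 should equal n(n+1)/2 = 45.)
Step 4: Test statistic W = min(W+, W-) = 19.5.
Step 5: Ties in |d|, so use the tie-corrected normal approximation.
        E[W] = n(n+1)/4 = 9*10/4 = 22.5.
        Tie groups: |d|=1 (t=2), |d|=6 (t=3); sum(t^3 - t) = 30.
        Var[W] = n(n+1)(2n+1)/24 - sum(t^3-t)/48 = 1710/24 - 30/48 = 70.625.
        z = (W - E[W]) / sqrt(Var[W]) = (19.5 - 22.5) / 8.4039 = -0.3570.
        Two-sided p = 2*Phi(z) = 0.721108.
Step 6: alpha = 0.1. fail to reject H0.

W+ = 19.5, W- = 25.5, W = min = 19.5, p = 0.721108, fail to reject H0.


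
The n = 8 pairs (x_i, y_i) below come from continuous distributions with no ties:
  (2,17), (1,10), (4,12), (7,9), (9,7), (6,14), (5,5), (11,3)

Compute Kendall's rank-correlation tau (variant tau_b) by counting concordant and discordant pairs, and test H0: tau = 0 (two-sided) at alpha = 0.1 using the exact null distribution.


Step 1: Enumerate the 28 unordered pairs (i,j) with i<j and classify each by sign(x_j-x_i) * sign(y_j-y_i).
  (1,2):dx=-1,dy=-7->C; (1,3):dx=+2,dy=-5->D; (1,4):dx=+5,dy=-8->D; (1,5):dx=+7,dy=-10->D
  (1,6):dx=+4,dy=-3->D; (1,7):dx=+3,dy=-12->D; (1,8):dx=+9,dy=-14->D; (2,3):dx=+3,dy=+2->C
  (2,4):dx=+6,dy=-1->D; (2,5):dx=+8,dy=-3->D; (2,6):dx=+5,dy=+4->C; (2,7):dx=+4,dy=-5->D
  (2,8):dx=+10,dy=-7->D; (3,4):dx=+3,dy=-3->D; (3,5):dx=+5,dy=-5->D; (3,6):dx=+2,dy=+2->C
  (3,7):dx=+1,dy=-7->D; (3,8):dx=+7,dy=-9->D; (4,5):dx=+2,dy=-2->D; (4,6):dx=-1,dy=+5->D
  (4,7):dx=-2,dy=-4->C; (4,8):dx=+4,dy=-6->D; (5,6):dx=-3,dy=+7->D; (5,7):dx=-4,dy=-2->C
  (5,8):dx=+2,dy=-4->D; (6,7):dx=-1,dy=-9->C; (6,8):dx=+5,dy=-11->D; (7,8):dx=+6,dy=-2->D
Step 2: C = 7, D = 21, total pairs = 28.
Step 3: tau = (C - D)/(n(n-1)/2) = (7 - 21)/28 = -0.500000.
Step 4: Exact two-sided p-value (enumerate n! = 40320 permutations of y under H0): p = 0.108681.
Step 5: alpha = 0.1. fail to reject H0.

tau_b = -0.5000 (C=7, D=21), p = 0.108681, fail to reject H0.


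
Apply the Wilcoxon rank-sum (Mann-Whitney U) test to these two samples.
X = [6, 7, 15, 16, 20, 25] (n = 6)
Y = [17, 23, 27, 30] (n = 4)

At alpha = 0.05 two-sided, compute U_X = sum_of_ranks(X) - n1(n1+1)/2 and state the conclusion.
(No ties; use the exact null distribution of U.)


Step 1: Combine and sort all 10 observations; assign midranks.
sorted (value, group): (6,X), (7,X), (15,X), (16,X), (17,Y), (20,X), (23,Y), (25,X), (27,Y), (30,Y)
ranks: 6->1, 7->2, 15->3, 16->4, 17->5, 20->6, 23->7, 25->8, 27->9, 30->10
Step 2: Rank sum for X: R1 = 1 + 2 + 3 + 4 + 6 + 8 = 24.
Step 3: U_X = R1 - n1(n1+1)/2 = 24 - 6*7/2 = 24 - 21 = 3.
       U_Y = n1*n2 - U_X = 24 - 3 = 21.
Step 4: No ties, so the exact null distribution of U (based on enumerating the C(10,6) = 210 equally likely rank assignments) gives the two-sided p-value.
Step 5: p-value = 0.066667; compare to alpha = 0.05. fail to reject H0.

U_X = 3, p = 0.066667, fail to reject H0 at alpha = 0.05.


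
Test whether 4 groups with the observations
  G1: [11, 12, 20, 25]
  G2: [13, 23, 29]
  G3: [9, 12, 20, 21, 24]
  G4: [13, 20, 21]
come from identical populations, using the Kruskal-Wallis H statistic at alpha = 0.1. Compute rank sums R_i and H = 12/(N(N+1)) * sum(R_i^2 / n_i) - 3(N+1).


Step 1: Combine all N = 15 observations and assign midranks.
sorted (value, group, rank): (9,G3,1), (11,G1,2), (12,G1,3.5), (12,G3,3.5), (13,G2,5.5), (13,G4,5.5), (20,G1,8), (20,G3,8), (20,G4,8), (21,G3,10.5), (21,G4,10.5), (23,G2,12), (24,G3,13), (25,G1,14), (29,G2,15)
Step 2: Sum ranks within each group.
R_1 = 27.5 (n_1 = 4)
R_2 = 32.5 (n_2 = 3)
R_3 = 36 (n_3 = 5)
R_4 = 24 (n_4 = 3)
Step 3: H = 12/(N(N+1)) * sum(R_i^2/n_i) - 3(N+1)
     = 12/(15*16) * (27.5^2/4 + 32.5^2/3 + 36^2/5 + 24^2/3) - 3*16
     = 0.050000 * 992.346 - 48
     = 1.617292.
Step 4: Ties present; correction factor C = 1 - 42/(15^3 - 15) = 0.987500. Corrected H = 1.617292 / 0.987500 = 1.637764.
Step 5: Under H0, H ~ chi^2(3); p-value = 0.650858.
Step 6: alpha = 0.1. fail to reject H0.

H = 1.6378, df = 3, p = 0.650858, fail to reject H0.


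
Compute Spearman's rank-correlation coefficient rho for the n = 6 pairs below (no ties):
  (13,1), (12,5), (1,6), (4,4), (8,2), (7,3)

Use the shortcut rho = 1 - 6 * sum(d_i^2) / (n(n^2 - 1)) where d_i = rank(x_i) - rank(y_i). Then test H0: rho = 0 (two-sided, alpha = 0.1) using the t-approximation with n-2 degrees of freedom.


Step 1: Rank x and y separately (midranks; no ties here).
rank(x): 13->6, 12->5, 1->1, 4->2, 8->4, 7->3
rank(y): 1->1, 5->5, 6->6, 4->4, 2->2, 3->3
Step 2: d_i = R_x(i) - R_y(i); compute d_i^2.
  (6-1)^2=25, (5-5)^2=0, (1-6)^2=25, (2-4)^2=4, (4-2)^2=4, (3-3)^2=0
sum(d^2) = 58.
Step 3: rho = 1 - 6*58 / (6*(6^2 - 1)) = 1 - 348/210 = -0.657143.
Step 4: Under H0, t = rho * sqrt((n-2)/(1-rho^2)) = -1.7436 ~ t(4).
Step 5: Two-sided p-value from the t-distribution with 4 df = 0.156175.
Step 6: alpha = 0.1. fail to reject H0.

rho = -0.6571, p = 0.156175, fail to reject H0 at alpha = 0.1.


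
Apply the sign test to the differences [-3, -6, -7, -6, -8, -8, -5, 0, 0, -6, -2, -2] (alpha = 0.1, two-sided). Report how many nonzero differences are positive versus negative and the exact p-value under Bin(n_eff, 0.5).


Step 1: Discard zero differences. Original n = 12; n_eff = number of nonzero differences = 10.
Nonzero differences (with sign): -3, -6, -7, -6, -8, -8, -5, -6, -2, -2
Step 2: Count signs: positive = 0, negative = 10.
Step 3: Under H0: P(positive) = 0.5, so the number of positives S ~ Bin(10, 0.5).
Step 4: Two-sided exact p-value = sum of Bin(10,0.5) probabilities at or below the observed probability = 0.001953.
Step 5: alpha = 0.1. reject H0.

n_eff = 10, pos = 0, neg = 10, p = 0.001953, reject H0.


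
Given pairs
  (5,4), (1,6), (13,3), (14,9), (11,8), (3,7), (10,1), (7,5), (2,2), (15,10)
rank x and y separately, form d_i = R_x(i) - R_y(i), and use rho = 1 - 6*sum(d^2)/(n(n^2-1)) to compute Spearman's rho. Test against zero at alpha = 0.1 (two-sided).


Step 1: Rank x and y separately (midranks; no ties here).
rank(x): 5->4, 1->1, 13->8, 14->9, 11->7, 3->3, 10->6, 7->5, 2->2, 15->10
rank(y): 4->4, 6->6, 3->3, 9->9, 8->8, 7->7, 1->1, 5->5, 2->2, 10->10
Step 2: d_i = R_x(i) - R_y(i); compute d_i^2.
  (4-4)^2=0, (1-6)^2=25, (8-3)^2=25, (9-9)^2=0, (7-8)^2=1, (3-7)^2=16, (6-1)^2=25, (5-5)^2=0, (2-2)^2=0, (10-10)^2=0
sum(d^2) = 92.
Step 3: rho = 1 - 6*92 / (10*(10^2 - 1)) = 1 - 552/990 = 0.442424.
Step 4: Under H0, t = rho * sqrt((n-2)/(1-rho^2)) = 1.3954 ~ t(8).
Step 5: Two-sided p-value from the t-distribution with 8 df = 0.200423.
Step 6: alpha = 0.1. fail to reject H0.

rho = 0.4424, p = 0.200423, fail to reject H0 at alpha = 0.1.


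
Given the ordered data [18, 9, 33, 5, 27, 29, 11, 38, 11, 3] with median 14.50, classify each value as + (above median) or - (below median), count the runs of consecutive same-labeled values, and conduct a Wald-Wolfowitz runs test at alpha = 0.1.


Step 1: Compute median = 14.50; label A = above, B = below.
Labels in order: ABABAABABB  (n_A = 5, n_B = 5)
Step 2: Count runs R = 8.
Step 3: Under H0 (random ordering), E[R] = 2*n_A*n_B/(n_A+n_B) + 1 = 2*5*5/10 + 1 = 6.0000.
        Var[R] = 2*n_A*n_B*(2*n_A*n_B - n_A - n_B) / ((n_A+n_B)^2 * (n_A+n_B-1)) = 2000/900 = 2.2222.
        SD[R] = 1.4907.
Step 4: Continuity-corrected z = (R - 0.5 - E[R]) / SD[R] = (8 - 0.5 - 6.0000) / 1.4907 = 1.0062.
Step 5: Two-sided p-value via normal approximation = 2*(1 - Phi(|z|)) = 0.314305.
Step 6: alpha = 0.1. fail to reject H0.

R = 8, z = 1.0062, p = 0.314305, fail to reject H0.


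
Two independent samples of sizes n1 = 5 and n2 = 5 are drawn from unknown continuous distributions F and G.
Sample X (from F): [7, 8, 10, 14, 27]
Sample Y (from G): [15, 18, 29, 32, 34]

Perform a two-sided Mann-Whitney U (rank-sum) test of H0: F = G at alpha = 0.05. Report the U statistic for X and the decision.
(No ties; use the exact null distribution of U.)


Step 1: Combine and sort all 10 observations; assign midranks.
sorted (value, group): (7,X), (8,X), (10,X), (14,X), (15,Y), (18,Y), (27,X), (29,Y), (32,Y), (34,Y)
ranks: 7->1, 8->2, 10->3, 14->4, 15->5, 18->6, 27->7, 29->8, 32->9, 34->10
Step 2: Rank sum for X: R1 = 1 + 2 + 3 + 4 + 7 = 17.
Step 3: U_X = R1 - n1(n1+1)/2 = 17 - 5*6/2 = 17 - 15 = 2.
       U_Y = n1*n2 - U_X = 25 - 2 = 23.
Step 4: No ties, so the exact null distribution of U (based on enumerating the C(10,5) = 252 equally likely rank assignments) gives the two-sided p-value.
Step 5: p-value = 0.031746; compare to alpha = 0.05. reject H0.

U_X = 2, p = 0.031746, reject H0 at alpha = 0.05.


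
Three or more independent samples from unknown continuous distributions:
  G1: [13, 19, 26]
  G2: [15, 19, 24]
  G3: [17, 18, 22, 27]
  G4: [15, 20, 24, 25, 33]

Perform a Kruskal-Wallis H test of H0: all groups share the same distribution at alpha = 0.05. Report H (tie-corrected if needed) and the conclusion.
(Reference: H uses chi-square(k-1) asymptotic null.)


Step 1: Combine all N = 15 observations and assign midranks.
sorted (value, group, rank): (13,G1,1), (15,G2,2.5), (15,G4,2.5), (17,G3,4), (18,G3,5), (19,G1,6.5), (19,G2,6.5), (20,G4,8), (22,G3,9), (24,G2,10.5), (24,G4,10.5), (25,G4,12), (26,G1,13), (27,G3,14), (33,G4,15)
Step 2: Sum ranks within each group.
R_1 = 20.5 (n_1 = 3)
R_2 = 19.5 (n_2 = 3)
R_3 = 32 (n_3 = 4)
R_4 = 48 (n_4 = 5)
Step 3: H = 12/(N(N+1)) * sum(R_i^2/n_i) - 3(N+1)
     = 12/(15*16) * (20.5^2/3 + 19.5^2/3 + 32^2/4 + 48^2/5) - 3*16
     = 0.050000 * 983.633 - 48
     = 1.181667.
Step 4: Ties present; correction factor C = 1 - 18/(15^3 - 15) = 0.994643. Corrected H = 1.181667 / 0.994643 = 1.188031.
Step 5: Under H0, H ~ chi^2(3); p-value = 0.755876.
Step 6: alpha = 0.05. fail to reject H0.

H = 1.1880, df = 3, p = 0.755876, fail to reject H0.


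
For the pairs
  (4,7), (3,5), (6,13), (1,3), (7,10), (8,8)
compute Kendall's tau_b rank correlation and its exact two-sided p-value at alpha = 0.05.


Step 1: Enumerate the 15 unordered pairs (i,j) with i<j and classify each by sign(x_j-x_i) * sign(y_j-y_i).
  (1,2):dx=-1,dy=-2->C; (1,3):dx=+2,dy=+6->C; (1,4):dx=-3,dy=-4->C; (1,5):dx=+3,dy=+3->C
  (1,6):dx=+4,dy=+1->C; (2,3):dx=+3,dy=+8->C; (2,4):dx=-2,dy=-2->C; (2,5):dx=+4,dy=+5->C
  (2,6):dx=+5,dy=+3->C; (3,4):dx=-5,dy=-10->C; (3,5):dx=+1,dy=-3->D; (3,6):dx=+2,dy=-5->D
  (4,5):dx=+6,dy=+7->C; (4,6):dx=+7,dy=+5->C; (5,6):dx=+1,dy=-2->D
Step 2: C = 12, D = 3, total pairs = 15.
Step 3: tau = (C - D)/(n(n-1)/2) = (12 - 3)/15 = 0.600000.
Step 4: Exact two-sided p-value (enumerate n! = 720 permutations of y under H0): p = 0.136111.
Step 5: alpha = 0.05. fail to reject H0.

tau_b = 0.6000 (C=12, D=3), p = 0.136111, fail to reject H0.
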